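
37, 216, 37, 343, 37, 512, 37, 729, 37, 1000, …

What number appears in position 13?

Odd-indexed and even-indexed terms follow separate rules.
Track A: 37, 37, 37, 37, 37 — always 37.
Track B: 216, 343, 512, 729, 1000 — consecutive cubes n³ from n = 6.
Term 13 comes from track A (its 7th entry): 37.

37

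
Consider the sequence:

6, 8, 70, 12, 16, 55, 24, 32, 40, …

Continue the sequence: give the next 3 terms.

Read the sequence 3 terms at a time; column i is its own pattern.
Stream A: 6, 12, 24. Geometric, ×2 each step.
Stream B: 8, 16, 32. Powers of 2.
Stream C: 70, 55, 40. Arithmetic with common difference −15.
The 10th slot belongs to stream A; its 4th term is 48.
The 11th slot belongs to stream B; its 4th term is 64.
Position 12 falls in stream C as its term 4, giving 25.

48, 64, 25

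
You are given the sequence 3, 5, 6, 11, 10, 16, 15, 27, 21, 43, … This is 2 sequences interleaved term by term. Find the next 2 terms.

28, 70

Split by position mod 2 into 2 tracks.
Subsequence A = 3, 6, 10, 15, 21: triangular numbers starting at T_2.
Subsequence B = 5, 11, 16, 27, 43: Fibonacci-style (each term is the sum of the two before it).
Term 11 comes from subsequence A (its 6th entry): 28.
The 12th slot belongs to subsequence B; its 6th term is 70.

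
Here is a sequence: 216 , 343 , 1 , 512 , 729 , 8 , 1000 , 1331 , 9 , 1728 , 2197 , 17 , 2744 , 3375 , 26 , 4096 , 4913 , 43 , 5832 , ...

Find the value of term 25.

Reading positions in blocks of 3 reveals the pattern AAB — 2 tracks woven together.
Track A: 216, 343, 512, 729, 1000, 1331, 1728, 2197, 2744, 3375, 4096, 4913, 5832 — perfect cubes starting at 6³.
Track B: 1, 8, 9, 17, 26, 43 — a Fibonacci-like recurrence a_n = a_{n-1} + a_{n-2}.
Term 25 comes from track A (its 17th entry): 10648.

10648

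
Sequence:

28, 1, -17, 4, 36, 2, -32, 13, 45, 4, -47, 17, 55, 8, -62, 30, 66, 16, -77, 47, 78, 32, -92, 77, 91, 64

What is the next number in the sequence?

-107

Read the sequence 4 terms at a time; column i is its own pattern.
Track A: 28, 36, 45, 55, 66, 78, 91 (triangular numbers starting at T_7).
Track B: 1, 2, 4, 8, 16, 32, 64 (powers 2^0, 2^1, 2^2, …).
Track C: -17, -32, -47, -62, -77, -92 (linear: a_n = -2 − 15·n).
Track D: 4, 13, 17, 30, 47, 77 (Fibonacci-style (each term is the sum of the two before it)).
Position 27 falls in track C as its term 7, giving -107.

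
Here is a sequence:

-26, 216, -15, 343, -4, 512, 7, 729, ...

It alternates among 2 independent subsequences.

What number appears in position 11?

Odd-indexed and even-indexed terms follow separate rules.
Subsequence A: -26, -15, -4, 7 — adding 11 each time.
Subsequence B: 216, 343, 512, 729 — perfect cubes starting at 6³.
The 11th slot belongs to subsequence A; its 6th term is 29.

29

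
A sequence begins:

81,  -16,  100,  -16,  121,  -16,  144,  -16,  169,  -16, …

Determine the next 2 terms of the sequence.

The terms cycle through 2 interleaved subsequences.
Track A: 81, 100, 121, 144, 169 (consecutive squares n² from n = 9).
Track B: -16, -16, -16, -16, -16 (the constant sequence -16).
The 11th slot belongs to track A; its 6th term is 196.
The 12th slot belongs to track B; its 6th term is -16.

196, -16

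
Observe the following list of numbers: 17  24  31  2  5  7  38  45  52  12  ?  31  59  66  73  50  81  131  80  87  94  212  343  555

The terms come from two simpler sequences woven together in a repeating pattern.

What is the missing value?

19

The slot pattern repeats as AAABBB (period 6), so there are 2 interleaved tracks.
Track A: 17, 24, 31, 38, 45, 52, 59, 66, 73, 80, 87, 94 — linear: a_n = 10 + 7·n.
Track B: 2, 5, 7, 12, ?, 31, 50, 81, 131, 212, 343, 555 — a Fibonacci-like recurrence a_n = a_{n-1} + a_{n-2}.
So the missing entry in track B is 19.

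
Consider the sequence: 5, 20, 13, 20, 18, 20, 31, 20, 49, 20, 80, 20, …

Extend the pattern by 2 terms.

129, 20

Positions 1, 3, 5, … form one subsequence and positions 2, 4, 6, … form another.
Stream A: 5, 13, 18, 31, 49, 80 (Fibonacci-style (each term is the sum of the two before it)).
Stream B: 20, 20, 20, 20, 20, 20 (constant 20).
Position 13 → stream A, term 7 = 129.
The 14th slot belongs to stream B; its 7th term is 20.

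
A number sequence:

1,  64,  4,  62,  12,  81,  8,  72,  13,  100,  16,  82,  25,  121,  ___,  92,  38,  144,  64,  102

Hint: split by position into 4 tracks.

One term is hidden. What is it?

32

Split by position mod 4 into 4 tracks.
Track A: 1, 12, 13, 25, 38 — a Fibonacci-like recurrence a_n = a_{n-1} + a_{n-2}.
Track B: 64, 81, 100, 121, 144 — perfect squares starting at 8².
Track C: 4, 8, 16, ?, 64 — a geometric progression (common ratio 2).
Track D: 62, 72, 82, 92, 102 — arithmetic, step +10.
The gap is track C's term 4; the rule gives 32.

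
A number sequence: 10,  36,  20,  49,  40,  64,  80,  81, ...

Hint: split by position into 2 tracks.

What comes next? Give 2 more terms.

Positions 1, 3, 5, … form one subsequence and positions 2, 4, 6, … form another.
Track A: 10, 20, 40, 80 (multiplying by 2 each time).
Track B: 36, 49, 64, 81 (consecutive squares n² from n = 6).
Position 9 → track A, term 5 = 160.
The 10th slot belongs to track B; its 5th term is 100.

160, 100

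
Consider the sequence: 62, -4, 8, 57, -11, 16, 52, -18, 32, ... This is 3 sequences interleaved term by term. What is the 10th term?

47

Split by position mod 3: positions 1, 4, 7, … form one track, and each other residue class forms its own.
Track A: 62, 57, 52 — subtracting 5 each time.
Track B: -4, -11, -18 — subtracting 7 each time.
Track C: 8, 16, 32 — geometric, ×2 each step.
Term 10 comes from track A (its 4th entry): 47.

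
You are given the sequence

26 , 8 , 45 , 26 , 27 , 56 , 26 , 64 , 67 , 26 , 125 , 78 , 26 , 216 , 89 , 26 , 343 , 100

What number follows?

26

Read the sequence 3 terms at a time; column i is its own pattern.
Track A = 26, 26, 26, 26, 26, 26: always 26.
Track B = 8, 27, 64, 125, 216, 343: perfect cubes starting at 2³.
Track C = 45, 56, 67, 78, 89, 100: arithmetic, step +11.
The 19th slot belongs to track A; its 7th term is 26.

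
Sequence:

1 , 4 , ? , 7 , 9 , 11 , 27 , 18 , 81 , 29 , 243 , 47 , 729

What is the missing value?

Odd-indexed and even-indexed terms follow separate rules.
Track A: 1, ?, 9, 27, 81, 243, 729 (powers of 3).
Track B: 4, 7, 11, 18, 29, 47 (a Fibonacci-like recurrence a_n = a_{n-1} + a_{n-2}).
Filling track A at index 2 by its rule yields 3.

3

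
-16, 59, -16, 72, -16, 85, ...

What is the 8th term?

98

Odd-indexed and even-indexed terms follow separate rules.
Subsequence A = -16, -16, -16: the constant sequence -16.
Subsequence B = 59, 72, 85: linear: a_n = 46 + 13·n.
Position 8 → subsequence B, term 4 = 98.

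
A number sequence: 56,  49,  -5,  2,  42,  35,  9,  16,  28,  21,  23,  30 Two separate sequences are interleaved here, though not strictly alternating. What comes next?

14

Reading positions in blocks of 4 reveals the pattern AABB — 2 tracks woven together.
Subsequence A: 56, 49, 42, 35, 28, 21 (subtracting 7 each time).
Subsequence B: -5, 2, 9, 16, 23, 30 (linear: a_n = -12 + 7·n).
The 13th slot belongs to subsequence A; its 7th term is 14.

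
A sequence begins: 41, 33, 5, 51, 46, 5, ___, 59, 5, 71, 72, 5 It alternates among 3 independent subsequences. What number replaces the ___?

The terms cycle through 3 interleaved subsequences.
Track A: 41, 51, ?, 71. Arithmetic with common difference +10.
Track B: 33, 46, 59, 72. Adding 13 each time.
Track C: 5, 5, 5, 5. Always 5.
Filling track A at index 3 by its rule yields 61.

61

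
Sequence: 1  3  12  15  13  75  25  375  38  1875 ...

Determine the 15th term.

164

Positions 1, 3, 5, … form one subsequence and positions 2, 4, 6, … form another.
Stream A: 1, 12, 13, 25, 38. Each term equals the sum of the previous two.
Stream B: 3, 15, 75, 375, 1875. Geometric, ×5 each step.
Position 15 falls in stream A as its term 8, giving 164.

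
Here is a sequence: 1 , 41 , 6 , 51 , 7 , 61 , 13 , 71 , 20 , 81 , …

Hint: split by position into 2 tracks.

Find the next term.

33

Odd-indexed and even-indexed terms follow separate rules.
Track A is 1, 6, 7, 13, 20, which is Fibonacci-style (each term is the sum of the two before it).
Track B is 41, 51, 61, 71, 81, which is arithmetic with common difference +10.
Position 11 → track A, term 6 = 33.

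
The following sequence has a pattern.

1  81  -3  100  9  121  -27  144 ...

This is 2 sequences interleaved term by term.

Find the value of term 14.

225

Split by position mod 2 into 2 tracks.
Track A = 1, -3, 9, -27: geometric, ×-3 each step.
Track B = 81, 100, 121, 144: consecutive squares n² from n = 9.
Position 14 → track B, term 7 = 225.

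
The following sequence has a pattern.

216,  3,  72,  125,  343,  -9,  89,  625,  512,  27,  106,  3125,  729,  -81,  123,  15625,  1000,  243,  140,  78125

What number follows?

1331

The terms cycle through 4 interleaved subsequences.
Stream A: 216, 343, 512, 729, 1000 — perfect cubes starting at 6³.
Stream B: 3, -9, 27, -81, 243 — geometric, ×-3 each step.
Stream C: 72, 89, 106, 123, 140 — linear: a_n = 55 + 17·n.
Stream D: 125, 625, 3125, 15625, 78125 — powers 5^3, 5^4, 5^5, ….
Term 21 comes from stream A (its 6th entry): 1331.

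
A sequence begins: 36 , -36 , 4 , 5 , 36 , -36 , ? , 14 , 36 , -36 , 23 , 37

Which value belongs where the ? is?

The slot pattern repeats as AABB (period 4), so there are 2 interleaved tracks.
Track A = 36, -36, 36, -36, 36, -36: the oscillation 36·(−1)^(n+1).
Track B = 4, 5, ?, 14, 23, 37: Fibonacci-style (each term is the sum of the two before it).
So the missing entry in track B is 9.

9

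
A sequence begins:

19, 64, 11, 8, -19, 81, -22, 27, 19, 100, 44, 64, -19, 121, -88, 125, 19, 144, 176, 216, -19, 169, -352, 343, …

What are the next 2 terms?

19, 196

Split by position mod 4 into 4 tracks.
Subsequence A = 19, -19, 19, -19, 19, -19: oscillating between 19 and -19.
Subsequence B = 64, 81, 100, 121, 144, 169: perfect squares starting at 8².
Subsequence C = 11, -22, 44, -88, 176, -352: a geometric progression (common ratio -2).
Subsequence D = 8, 27, 64, 125, 216, 343: perfect cubes starting at 2³.
Position 25 → subsequence A, term 7 = 19.
The 26th slot belongs to subsequence B; its 7th term is 196.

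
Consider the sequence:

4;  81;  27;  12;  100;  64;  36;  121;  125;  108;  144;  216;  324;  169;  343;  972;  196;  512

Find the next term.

Split by position mod 3 into 3 tracks.
Subsequence A: 4, 12, 36, 108, 324, 972. A geometric progression (common ratio 3).
Subsequence B: 81, 100, 121, 144, 169, 196. The squares 9², 10², 11², ….
Subsequence C: 27, 64, 125, 216, 343, 512. Consecutive cubes n³ from n = 3.
Term 19 comes from subsequence A (its 7th entry): 2916.

2916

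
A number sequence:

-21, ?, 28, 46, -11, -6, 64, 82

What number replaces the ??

-16

The slot pattern repeats as AABB (period 4), so there are 2 interleaved tracks.
Subsequence A: -21, ?, -11, -6 (linear: a_n = -26 + 5·n).
Subsequence B: 28, 46, 64, 82 (adding 18 each time).
Filling subsequence A at index 2 by its rule yields -16.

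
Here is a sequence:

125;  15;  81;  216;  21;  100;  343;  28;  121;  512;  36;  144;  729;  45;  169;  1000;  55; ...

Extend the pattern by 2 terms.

196, 1331

Read the sequence 3 terms at a time; column i is its own pattern.
Track A: 125, 216, 343, 512, 729, 1000 — consecutive cubes n³ from n = 5.
Track B: 15, 21, 28, 36, 45, 55 — triangular numbers starting at T_5.
Track C: 81, 100, 121, 144, 169 — consecutive squares n² from n = 9.
Position 18 falls in track C as its term 6, giving 196.
The 19th slot belongs to track A; its 7th term is 1331.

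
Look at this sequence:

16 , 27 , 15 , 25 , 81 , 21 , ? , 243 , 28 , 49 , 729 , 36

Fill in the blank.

Split by position mod 3 into 3 tracks.
Stream A is 16, 25, ?, 49, which is consecutive squares n² from n = 4.
Stream B is 27, 81, 243, 729, which is powers of 3.
Stream C is 15, 21, 28, 36, which is triangular numbers starting at T_5.
Filling stream A at index 3 by its rule yields 36.

36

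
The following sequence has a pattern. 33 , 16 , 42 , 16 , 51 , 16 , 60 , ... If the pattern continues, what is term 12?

The terms cycle through 2 interleaved subsequences.
Stream A: 33, 42, 51, 60. Arithmetic with common difference +9.
Stream B: 16, 16, 16. The constant sequence 16.
Position 12 falls in stream B as its term 6, giving 16.

16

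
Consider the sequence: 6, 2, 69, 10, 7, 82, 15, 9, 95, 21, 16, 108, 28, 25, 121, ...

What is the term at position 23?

107

The terms cycle through 3 interleaved subsequences.
Stream A: 6, 10, 15, 21, 28 — triangular numbers starting at T_3.
Stream B: 2, 7, 9, 16, 25 — Fibonacci-style (each term is the sum of the two before it).
Stream C: 69, 82, 95, 108, 121 — linear: a_n = 56 + 13·n.
Term 23 comes from stream B (its 8th entry): 107.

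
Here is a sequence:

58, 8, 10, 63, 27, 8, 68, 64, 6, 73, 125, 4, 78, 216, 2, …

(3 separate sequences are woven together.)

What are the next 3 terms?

83, 343, 0

Taking every 3rd term gives 3 separate tracks.
Subsequence A: 58, 63, 68, 73, 78 (adding 5 each time).
Subsequence B: 8, 27, 64, 125, 216 (perfect cubes starting at 2³).
Subsequence C: 10, 8, 6, 4, 2 (linear: a_n = 12 − 2·n).
Term 16 comes from subsequence A (its 6th entry): 83.
Position 17 → subsequence B, term 6 = 343.
Position 18 → subsequence C, term 6 = 0.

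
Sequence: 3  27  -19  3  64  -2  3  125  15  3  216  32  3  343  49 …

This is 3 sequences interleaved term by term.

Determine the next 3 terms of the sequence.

3, 512, 66

The terms cycle through 3 interleaved subsequences.
Track A is 3, 3, 3, 3, 3, which is the constant sequence 3.
Track B is 27, 64, 125, 216, 343, which is the cubes 3³, 4³, 5³, ….
Track C is -19, -2, 15, 32, 49, which is arithmetic with common difference +17.
The 16th slot belongs to track A; its 6th term is 3.
Position 17 falls in track B as its term 6, giving 512.
Position 18 → track C, term 6 = 66.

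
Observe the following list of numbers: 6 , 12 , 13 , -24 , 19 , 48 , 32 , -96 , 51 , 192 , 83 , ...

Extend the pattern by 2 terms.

Positions 1, 3, 5, … form one subsequence and positions 2, 4, 6, … form another.
Track A is 6, 13, 19, 32, 51, 83, which is each term equals the sum of the previous two.
Track B is 12, -24, 48, -96, 192, which is multiplying by -2 each time.
Term 12 comes from track B (its 6th entry): -384.
Position 13 falls in track A as its term 7, giving 134.

-384, 134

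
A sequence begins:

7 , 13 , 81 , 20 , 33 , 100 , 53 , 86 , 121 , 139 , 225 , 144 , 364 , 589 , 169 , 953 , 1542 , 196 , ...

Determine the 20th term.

Positions follow the repeating pattern AAB; grouping by letter gives 2 tracks.
Track A = 7, 13, 20, 33, 53, 86, 139, 225, 364, 589, 953, 1542: Fibonacci-style (each term is the sum of the two before it).
Track B = 81, 100, 121, 144, 169, 196: consecutive squares n² from n = 9.
Position 20 → track A, term 14 = 4037.

4037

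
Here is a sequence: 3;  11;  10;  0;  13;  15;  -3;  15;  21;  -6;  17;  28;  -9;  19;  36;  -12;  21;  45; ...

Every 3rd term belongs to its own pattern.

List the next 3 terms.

Split by position mod 3 into 3 tracks.
Track A = 3, 0, -3, -6, -9, -12: arithmetic with common difference −3.
Track B = 11, 13, 15, 17, 19, 21: arithmetic with common difference +2.
Track C = 10, 15, 21, 28, 36, 45: triangular numbers starting at T_4.
The 19th slot belongs to track A; its 7th term is -15.
The 20th slot belongs to track B; its 7th term is 23.
Position 21 falls in track C as its term 7, giving 55.

-15, 23, 55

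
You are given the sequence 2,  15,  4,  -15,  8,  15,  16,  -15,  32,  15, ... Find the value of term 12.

-15

Split by position mod 2 into 2 tracks.
Track A: 2, 4, 8, 16, 32. Powers of 2.
Track B: 15, -15, 15, -15, 15. Alternating ±15.
Term 12 comes from track B (its 6th entry): -15.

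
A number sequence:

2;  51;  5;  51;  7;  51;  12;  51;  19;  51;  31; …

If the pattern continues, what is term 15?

81

Odd-indexed and even-indexed terms follow separate rules.
Subsequence A: 2, 5, 7, 12, 19, 31 (Fibonacci-style (each term is the sum of the two before it)).
Subsequence B: 51, 51, 51, 51, 51 (constant 51).
Term 15 comes from subsequence A (its 8th entry): 81.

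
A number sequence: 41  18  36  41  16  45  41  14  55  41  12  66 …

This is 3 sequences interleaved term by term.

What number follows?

41

Read the sequence 3 terms at a time; column i is its own pattern.
Track A: 41, 41, 41, 41 — always 41.
Track B: 18, 16, 14, 12 — arithmetic, step −2.
Track C: 36, 45, 55, 66 — triangular numbers starting at T_8.
Position 13 falls in track A as its term 5, giving 41.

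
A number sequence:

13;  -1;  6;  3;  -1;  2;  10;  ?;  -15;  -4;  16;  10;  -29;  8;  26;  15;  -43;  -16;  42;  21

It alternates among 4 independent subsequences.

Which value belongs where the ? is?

6

Split by position mod 4 into 4 tracks.
Track A: 13, -1, -15, -29, -43 (arithmetic, step −14).
Track B: -1, 2, -4, 8, -16 (geometric with ratio -2).
Track C: 6, 10, 16, 26, 42 (a Fibonacci-like recurrence a_n = a_{n-1} + a_{n-2}).
Track D: 3, ?, 10, 15, 21 (triangular numbers n(n+1)/2 for n = 2, 3, …).
Filling track D at index 2 by its rule yields 6.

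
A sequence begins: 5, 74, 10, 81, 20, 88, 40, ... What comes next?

Odd-indexed and even-indexed terms follow separate rules.
Subsequence A: 5, 10, 20, 40. A geometric progression (common ratio 2).
Subsequence B: 74, 81, 88. Linear: a_n = 67 + 7·n.
Position 8 → subsequence B, term 4 = 95.

95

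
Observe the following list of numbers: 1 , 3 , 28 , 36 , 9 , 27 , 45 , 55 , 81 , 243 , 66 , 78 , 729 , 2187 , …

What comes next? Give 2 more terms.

Reading positions in blocks of 4 reveals the pattern AABB — 2 tracks woven together.
Subsequence A is 1, 3, 9, 27, 81, 243, 729, 2187, which is powers of 3.
Subsequence B is 28, 36, 45, 55, 66, 78, which is the triangular numbers T_7, T_8, ….
Term 15 comes from subsequence B (its 7th entry): 91.
Term 16 comes from subsequence B (its 8th entry): 105.

91, 105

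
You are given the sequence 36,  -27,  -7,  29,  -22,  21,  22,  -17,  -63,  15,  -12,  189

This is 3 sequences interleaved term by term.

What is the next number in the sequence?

Taking every 3rd term gives 3 separate tracks.
Track A: 36, 29, 22, 15. Arithmetic with common difference −7.
Track B: -27, -22, -17, -12. Adding 5 each time.
Track C: -7, 21, -63, 189. Geometric, ×-3 each step.
The 13th slot belongs to track A; its 5th term is 8.

8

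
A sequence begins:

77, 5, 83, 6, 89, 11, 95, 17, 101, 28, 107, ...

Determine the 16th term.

118

Odd-indexed and even-indexed terms follow separate rules.
Stream A = 77, 83, 89, 95, 101, 107: arithmetic, step +6.
Stream B = 5, 6, 11, 17, 28: each term equals the sum of the previous two.
Position 16 falls in stream B as its term 8, giving 118.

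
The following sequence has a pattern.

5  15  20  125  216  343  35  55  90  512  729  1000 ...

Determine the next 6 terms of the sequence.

145, 235, 380, 1331, 1728, 2197

The slot pattern repeats as AAABBB (period 6), so there are 2 interleaved tracks.
Subsequence A = 5, 15, 20, 35, 55, 90: each term equals the sum of the previous two.
Subsequence B = 125, 216, 343, 512, 729, 1000: perfect cubes starting at 5³.
Position 13 → subsequence A, term 7 = 145.
Position 14 → subsequence A, term 8 = 235.
Position 15 falls in subsequence A as its term 9, giving 380.
The 16th slot belongs to subsequence B; its 7th term is 1331.
Position 17 → subsequence B, term 8 = 1728.
The 18th slot belongs to subsequence B; its 9th term is 2197.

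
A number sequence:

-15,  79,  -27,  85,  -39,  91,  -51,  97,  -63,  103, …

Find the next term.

Odd-indexed and even-indexed terms follow separate rules.
Subsequence A: -15, -27, -39, -51, -63. Linear: a_n = -3 − 12·n.
Subsequence B: 79, 85, 91, 97, 103. Arithmetic with common difference +6.
The 11th slot belongs to subsequence A; its 6th term is -75.

-75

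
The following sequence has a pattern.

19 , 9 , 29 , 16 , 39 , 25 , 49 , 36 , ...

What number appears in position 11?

Split by position mod 2 into 2 tracks.
Stream A is 19, 29, 39, 49, which is arithmetic with common difference +10.
Stream B is 9, 16, 25, 36, which is the squares 3², 4², 5², ….
Position 11 → stream A, term 6 = 69.

69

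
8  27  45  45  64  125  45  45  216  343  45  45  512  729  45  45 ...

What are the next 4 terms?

1000, 1331, 45, 45

Positions follow the repeating pattern AABB; grouping by letter gives 2 tracks.
Track A is 8, 27, 64, 125, 216, 343, 512, 729, which is perfect cubes starting at 2³.
Track B is 45, 45, 45, 45, 45, 45, 45, 45, which is the constant sequence 45.
Position 17 → track A, term 9 = 1000.
Term 18 comes from track A (its 10th entry): 1331.
Term 19 comes from track B (its 9th entry): 45.
Term 20 comes from track B (its 10th entry): 45.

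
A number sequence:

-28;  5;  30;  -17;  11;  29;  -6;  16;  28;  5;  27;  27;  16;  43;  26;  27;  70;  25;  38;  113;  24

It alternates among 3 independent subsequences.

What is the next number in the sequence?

Taking every 3rd term gives 3 separate tracks.
Track A: -28, -17, -6, 5, 16, 27, 38 (arithmetic, step +11).
Track B: 5, 11, 16, 27, 43, 70, 113 (Fibonacci-style (each term is the sum of the two before it)).
Track C: 30, 29, 28, 27, 26, 25, 24 (arithmetic with common difference −1).
Term 22 comes from track A (its 8th entry): 49.

49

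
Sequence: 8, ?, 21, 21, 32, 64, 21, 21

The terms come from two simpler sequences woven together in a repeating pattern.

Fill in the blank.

Reading positions in blocks of 4 reveals the pattern AABB — 2 tracks woven together.
Subsequence A = 8, ?, 32, 64: powers 2^3, 2^4, 2^5, ….
Subsequence B = 21, 21, 21, 21: constant 21.
Filling subsequence A at index 2 by its rule yields 16.

16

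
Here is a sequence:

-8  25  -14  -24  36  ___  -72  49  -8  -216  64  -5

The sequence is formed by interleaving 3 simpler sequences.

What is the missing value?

-11

The terms cycle through 3 interleaved subsequences.
Stream A: -8, -24, -72, -216 — multiplying by 3 each time.
Stream B: 25, 36, 49, 64 — the squares 5², 6², 7², ….
Stream C: -14, ?, -8, -5 — arithmetic with common difference +3.
So the missing entry in stream C is -11.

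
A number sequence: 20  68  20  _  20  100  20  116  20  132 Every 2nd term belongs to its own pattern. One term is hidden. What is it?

84

Positions 1, 3, 5, … form one subsequence and positions 2, 4, 6, … form another.
Track A: 20, 20, 20, 20, 20 (the constant sequence 20).
Track B: 68, ?, 100, 116, 132 (arithmetic with common difference +16).
The gap is track B's term 2; the rule gives 84.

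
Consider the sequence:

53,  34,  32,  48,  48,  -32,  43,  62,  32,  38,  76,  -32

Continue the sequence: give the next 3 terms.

Taking every 3rd term gives 3 separate tracks.
Track A: 53, 48, 43, 38 (subtracting 5 each time).
Track B: 34, 48, 62, 76 (adding 14 each time).
Track C: 32, -32, 32, -32 (the oscillation 32·(−1)^(n+1)).
The 13th slot belongs to track A; its 5th term is 33.
Position 14 falls in track B as its term 5, giving 90.
The 15th slot belongs to track C; its 5th term is 32.

33, 90, 32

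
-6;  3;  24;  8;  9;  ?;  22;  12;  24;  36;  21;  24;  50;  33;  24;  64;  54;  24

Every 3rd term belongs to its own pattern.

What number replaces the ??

Split by position mod 3: positions 1, 4, 7, … form one track, and each other residue class forms its own.
Subsequence A: -6, 8, 22, 36, 50, 64 (arithmetic, step +14).
Subsequence B: 3, 9, 12, 21, 33, 54 (each term equals the sum of the previous two).
Subsequence C: 24, ?, 24, 24, 24, 24 (always 24).
Subsequence C's pattern makes the blank 24.

24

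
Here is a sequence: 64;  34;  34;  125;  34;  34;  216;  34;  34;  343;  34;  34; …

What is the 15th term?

34

Reading positions in blocks of 3 reveals the pattern ABB — 2 tracks woven together.
Track A: 64, 125, 216, 343. Perfect cubes starting at 4³.
Track B: 34, 34, 34, 34, 34, 34, 34, 34. Constant 34.
Term 15 comes from track B (its 10th entry): 34.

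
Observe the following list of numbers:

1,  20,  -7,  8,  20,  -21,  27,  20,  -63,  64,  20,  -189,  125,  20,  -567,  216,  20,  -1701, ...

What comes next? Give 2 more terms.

343, 20

Taking every 3rd term gives 3 separate tracks.
Track A: 1, 8, 27, 64, 125, 216 (the cubes 1³, 2³, 3³, …).
Track B: 20, 20, 20, 20, 20, 20 (the constant sequence 20).
Track C: -7, -21, -63, -189, -567, -1701 (multiplying by 3 each time).
Position 19 falls in track A as its term 7, giving 343.
Position 20 → track B, term 7 = 20.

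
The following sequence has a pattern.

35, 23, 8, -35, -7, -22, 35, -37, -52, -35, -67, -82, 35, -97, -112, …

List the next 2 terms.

Positions follow the repeating pattern ABB; grouping by letter gives 2 tracks.
Track A: 35, -35, 35, -35, 35. The oscillation 35·(−1)^(n+1).
Track B: 23, 8, -7, -22, -37, -52, -67, -82, -97, -112. Arithmetic, step −15.
Position 16 → track A, term 6 = -35.
The 17th slot belongs to track B; its 11th term is -127.

-35, -127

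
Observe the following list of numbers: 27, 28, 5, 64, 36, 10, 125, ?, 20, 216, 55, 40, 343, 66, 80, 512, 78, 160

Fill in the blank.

45

Split by position mod 3: positions 1, 4, 7, … form one track, and each other residue class forms its own.
Track A: 27, 64, 125, 216, 343, 512 (perfect cubes starting at 3³).
Track B: 28, 36, ?, 55, 66, 78 (the triangular numbers T_7, T_8, …).
Track C: 5, 10, 20, 40, 80, 160 (multiplying by 2 each time).
The gap is track B's term 3; the rule gives 45.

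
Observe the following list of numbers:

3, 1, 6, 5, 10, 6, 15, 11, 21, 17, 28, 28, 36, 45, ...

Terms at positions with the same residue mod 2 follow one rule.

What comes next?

Split by position mod 2 into 2 tracks.
Stream A is 3, 6, 10, 15, 21, 28, 36, which is triangular numbers n(n+1)/2 for n = 2, 3, ….
Stream B is 1, 5, 6, 11, 17, 28, 45, which is a Fibonacci-like recurrence a_n = a_{n-1} + a_{n-2}.
The 15th slot belongs to stream A; its 8th term is 45.

45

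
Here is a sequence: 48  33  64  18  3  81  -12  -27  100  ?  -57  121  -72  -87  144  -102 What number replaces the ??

-42

Positions follow the repeating pattern AAB; grouping by letter gives 2 tracks.
Track A: 48, 33, 18, 3, -12, -27, ?, -57, -72, -87, -102. Linear: a_n = 63 − 15·n.
Track B: 64, 81, 100, 121, 144. The squares 8², 9², 10², ….
So the missing entry in track A is -42.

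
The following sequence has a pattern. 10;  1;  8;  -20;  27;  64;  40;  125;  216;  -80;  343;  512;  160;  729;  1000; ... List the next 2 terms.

-320, 1331

The slot pattern repeats as ABB (period 3), so there are 2 interleaved tracks.
Stream A is 10, -20, 40, -80, 160, which is geometric, ×-2 each step.
Stream B is 1, 8, 27, 64, 125, 216, 343, 512, 729, 1000, which is perfect cubes starting at 1³.
Position 16 falls in stream A as its term 6, giving -320.
The 17th slot belongs to stream B; its 11th term is 1331.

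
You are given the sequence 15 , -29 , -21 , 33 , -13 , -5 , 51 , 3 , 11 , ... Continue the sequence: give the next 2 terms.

69, 19

Positions follow the repeating pattern ABB; grouping by letter gives 2 tracks.
Track A: 15, 33, 51 — arithmetic with common difference +18.
Track B: -29, -21, -13, -5, 3, 11 — arithmetic, step +8.
Position 10 falls in track A as its term 4, giving 69.
The 11th slot belongs to track B; its 7th term is 19.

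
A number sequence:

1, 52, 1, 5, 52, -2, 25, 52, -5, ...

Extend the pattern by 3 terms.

125, 52, -8

Read the sequence 3 terms at a time; column i is its own pattern.
Stream A: 1, 5, 25. Powers of 5.
Stream B: 52, 52, 52. Always 52.
Stream C: 1, -2, -5. Arithmetic with common difference −3.
The 10th slot belongs to stream A; its 4th term is 125.
Position 11 falls in stream B as its term 4, giving 52.
Term 12 comes from stream C (its 4th entry): -8.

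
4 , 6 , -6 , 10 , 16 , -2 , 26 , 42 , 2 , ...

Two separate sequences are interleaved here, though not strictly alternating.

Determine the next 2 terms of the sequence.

68, 110

Positions follow the repeating pattern AAB; grouping by letter gives 2 tracks.
Track A is 4, 6, 10, 16, 26, 42, which is a Fibonacci-like recurrence a_n = a_{n-1} + a_{n-2}.
Track B is -6, -2, 2, which is adding 4 each time.
Position 10 falls in track A as its term 7, giving 68.
Term 11 comes from track A (its 8th entry): 110.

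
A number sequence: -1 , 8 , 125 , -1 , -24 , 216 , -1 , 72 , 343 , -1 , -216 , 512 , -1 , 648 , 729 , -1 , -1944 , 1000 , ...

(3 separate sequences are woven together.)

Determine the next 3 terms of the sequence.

Split by position mod 3 into 3 tracks.
Subsequence A = -1, -1, -1, -1, -1, -1: always -1.
Subsequence B = 8, -24, 72, -216, 648, -1944: geometric with ratio -3.
Subsequence C = 125, 216, 343, 512, 729, 1000: perfect cubes starting at 5³.
Position 19 falls in subsequence A as its term 7, giving -1.
The 20th slot belongs to subsequence B; its 7th term is 5832.
The 21st slot belongs to subsequence C; its 7th term is 1331.

-1, 5832, 1331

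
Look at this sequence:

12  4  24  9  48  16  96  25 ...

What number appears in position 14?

64

Positions 1, 3, 5, … form one subsequence and positions 2, 4, 6, … form another.
Track A is 12, 24, 48, 96, which is geometric, ×2 each step.
Track B is 4, 9, 16, 25, which is perfect squares starting at 2².
Position 14 falls in track B as its term 7, giving 64.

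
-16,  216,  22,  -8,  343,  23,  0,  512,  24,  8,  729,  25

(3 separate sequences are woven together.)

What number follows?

16

Read the sequence 3 terms at a time; column i is its own pattern.
Track A: -16, -8, 0, 8 — adding 8 each time.
Track B: 216, 343, 512, 729 — consecutive cubes n³ from n = 6.
Track C: 22, 23, 24, 25 — arithmetic with common difference +1.
The 13th slot belongs to track A; its 5th term is 16.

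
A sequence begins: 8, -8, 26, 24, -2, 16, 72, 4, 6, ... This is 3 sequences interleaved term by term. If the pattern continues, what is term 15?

Read the sequence 3 terms at a time; column i is its own pattern.
Track A: 8, 24, 72 — geometric with ratio 3.
Track B: -8, -2, 4 — arithmetic, step +6.
Track C: 26, 16, 6 — linear: a_n = 36 − 10·n.
Position 15 falls in track C as its term 5, giving -14.

-14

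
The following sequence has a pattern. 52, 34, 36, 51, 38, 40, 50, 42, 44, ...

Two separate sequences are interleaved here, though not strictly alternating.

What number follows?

49

Positions follow the repeating pattern ABB; grouping by letter gives 2 tracks.
Track A is 52, 51, 50, which is linear: a_n = 53 − n.
Track B is 34, 36, 38, 40, 42, 44, which is arithmetic with common difference +2.
Position 10 → track A, term 4 = 49.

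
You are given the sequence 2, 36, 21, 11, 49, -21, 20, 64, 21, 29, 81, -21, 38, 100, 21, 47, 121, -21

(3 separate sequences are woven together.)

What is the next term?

The terms cycle through 3 interleaved subsequences.
Stream A is 2, 11, 20, 29, 38, 47, which is linear: a_n = -7 + 9·n.
Stream B is 36, 49, 64, 81, 100, 121, which is perfect squares starting at 6².
Stream C is 21, -21, 21, -21, 21, -21, which is the oscillation 21·(−1)^(n+1).
Term 19 comes from stream A (its 7th entry): 56.

56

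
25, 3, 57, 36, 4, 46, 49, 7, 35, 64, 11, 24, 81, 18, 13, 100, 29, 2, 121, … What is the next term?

47

The terms cycle through 3 interleaved subsequences.
Subsequence A: 25, 36, 49, 64, 81, 100, 121. The squares 5², 6², 7², ….
Subsequence B: 3, 4, 7, 11, 18, 29. A Fibonacci-like recurrence a_n = a_{n-1} + a_{n-2}.
Subsequence C: 57, 46, 35, 24, 13, 2. Linear: a_n = 68 − 11·n.
Position 20 → subsequence B, term 7 = 47.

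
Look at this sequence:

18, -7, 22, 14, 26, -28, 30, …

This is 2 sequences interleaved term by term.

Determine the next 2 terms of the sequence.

56, 34

Taking every 2nd term gives 2 separate tracks.
Subsequence A = 18, 22, 26, 30: arithmetic, step +4.
Subsequence B = -7, 14, -28: geometric with ratio -2.
Position 8 falls in subsequence B as its term 4, giving 56.
Position 9 falls in subsequence A as its term 5, giving 34.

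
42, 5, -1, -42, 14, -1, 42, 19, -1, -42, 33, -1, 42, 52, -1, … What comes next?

The terms cycle through 3 interleaved subsequences.
Track A = 42, -42, 42, -42, 42: the oscillation 42·(−1)^(n+1).
Track B = 5, 14, 19, 33, 52: each term equals the sum of the previous two.
Track C = -1, -1, -1, -1, -1: the constant sequence -1.
Position 16 falls in track A as its term 6, giving -42.

-42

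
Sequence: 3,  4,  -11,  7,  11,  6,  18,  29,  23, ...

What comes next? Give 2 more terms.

47, 76

Reading positions in blocks of 3 reveals the pattern AAB — 2 tracks woven together.
Subsequence A: 3, 4, 7, 11, 18, 29 — each term equals the sum of the previous two.
Subsequence B: -11, 6, 23 — adding 17 each time.
Position 10 → subsequence A, term 7 = 47.
Term 11 comes from subsequence A (its 8th entry): 76.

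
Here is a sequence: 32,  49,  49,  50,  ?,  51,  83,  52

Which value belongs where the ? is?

Split by position mod 2 into 2 tracks.
Track A = 32, 49, ?, 83: arithmetic with common difference +17.
Track B = 49, 50, 51, 52: adding 1 each time.
Filling track A at index 3 by its rule yields 66.

66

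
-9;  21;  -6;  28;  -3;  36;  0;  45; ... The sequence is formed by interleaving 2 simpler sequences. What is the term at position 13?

9

The terms cycle through 2 interleaved subsequences.
Track A: -9, -6, -3, 0 — linear: a_n = -12 + 3·n.
Track B: 21, 28, 36, 45 — triangular numbers starting at T_6.
The 13th slot belongs to track A; its 7th term is 9.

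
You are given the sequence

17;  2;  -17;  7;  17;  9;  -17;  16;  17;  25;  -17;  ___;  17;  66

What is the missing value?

41

The terms cycle through 2 interleaved subsequences.
Stream A is 17, -17, 17, -17, 17, -17, 17, which is alternating ±17.
Stream B is 2, 7, 9, 16, 25, ?, 66, which is each term equals the sum of the previous two.
Filling stream B at index 6 by its rule yields 41.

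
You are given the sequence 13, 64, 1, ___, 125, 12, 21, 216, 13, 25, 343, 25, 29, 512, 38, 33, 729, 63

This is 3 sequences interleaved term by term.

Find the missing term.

Taking every 3rd term gives 3 separate tracks.
Track A is 13, ?, 21, 25, 29, 33, which is arithmetic, step +4.
Track B is 64, 125, 216, 343, 512, 729, which is the cubes 4³, 5³, 6³, ….
Track C is 1, 12, 13, 25, 38, 63, which is each term equals the sum of the previous two.
Track A's pattern makes the blank 17.

17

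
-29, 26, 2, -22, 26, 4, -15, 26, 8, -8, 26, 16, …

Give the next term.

-1

Read the sequence 3 terms at a time; column i is its own pattern.
Track A is -29, -22, -15, -8, which is linear: a_n = -36 + 7·n.
Track B is 26, 26, 26, 26, which is always 26.
Track C is 2, 4, 8, 16, which is successive powers of 2.
Position 13 → track A, term 5 = -1.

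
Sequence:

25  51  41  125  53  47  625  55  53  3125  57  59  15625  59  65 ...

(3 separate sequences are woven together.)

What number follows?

Taking every 3rd term gives 3 separate tracks.
Track A = 25, 125, 625, 3125, 15625: powers 5^2, 5^3, 5^4, ….
Track B = 51, 53, 55, 57, 59: arithmetic with common difference +2.
Track C = 41, 47, 53, 59, 65: linear: a_n = 35 + 6·n.
Position 16 → track A, term 6 = 78125.

78125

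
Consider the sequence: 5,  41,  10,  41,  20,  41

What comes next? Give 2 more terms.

Taking every 2nd term gives 2 separate tracks.
Stream A is 5, 10, 20, which is geometric with ratio 2.
Stream B is 41, 41, 41, which is always 41.
The 7th slot belongs to stream A; its 4th term is 40.
The 8th slot belongs to stream B; its 4th term is 41.

40, 41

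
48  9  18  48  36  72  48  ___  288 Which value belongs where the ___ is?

144

Positions follow the repeating pattern ABB; grouping by letter gives 2 tracks.
Track A: 48, 48, 48 (always 48).
Track B: 9, 18, 36, 72, ?, 288 (a geometric progression (common ratio 2)).
So the missing entry in track B is 144.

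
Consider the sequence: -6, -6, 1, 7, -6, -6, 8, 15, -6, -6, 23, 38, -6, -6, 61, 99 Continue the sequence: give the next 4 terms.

-6, -6, 160, 259

Positions follow the repeating pattern AABB; grouping by letter gives 2 tracks.
Stream A: -6, -6, -6, -6, -6, -6, -6, -6 — constant -6.
Stream B: 1, 7, 8, 15, 23, 38, 61, 99 — each term equals the sum of the previous two.
Position 17 → stream A, term 9 = -6.
The 18th slot belongs to stream A; its 10th term is -6.
Position 19 → stream B, term 9 = 160.
Term 20 comes from stream B (its 10th entry): 259.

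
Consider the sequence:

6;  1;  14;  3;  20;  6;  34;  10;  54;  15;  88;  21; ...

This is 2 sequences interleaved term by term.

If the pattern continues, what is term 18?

45

The terms cycle through 2 interleaved subsequences.
Track A: 6, 14, 20, 34, 54, 88. Fibonacci-style (each term is the sum of the two before it).
Track B: 1, 3, 6, 10, 15, 21. Triangular numbers n(n+1)/2 for n = 1, 2, ….
Position 18 → track B, term 9 = 45.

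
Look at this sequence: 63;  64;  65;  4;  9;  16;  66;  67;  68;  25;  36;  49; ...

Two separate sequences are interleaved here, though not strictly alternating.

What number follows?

Positions follow the repeating pattern AAABBB; grouping by letter gives 2 tracks.
Subsequence A: 63, 64, 65, 66, 67, 68. Linear: a_n = 62 + n.
Subsequence B: 4, 9, 16, 25, 36, 49. Consecutive squares n² from n = 2.
Term 13 comes from subsequence A (its 7th entry): 69.

69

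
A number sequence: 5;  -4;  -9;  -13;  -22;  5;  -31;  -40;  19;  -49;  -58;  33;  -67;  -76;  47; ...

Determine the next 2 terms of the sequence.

Positions follow the repeating pattern AAB; grouping by letter gives 2 tracks.
Track A = 5, -4, -13, -22, -31, -40, -49, -58, -67, -76: arithmetic, step −9.
Track B = -9, 5, 19, 33, 47: linear: a_n = -23 + 14·n.
The 16th slot belongs to track A; its 11th term is -85.
Term 17 comes from track A (its 12th entry): -94.

-85, -94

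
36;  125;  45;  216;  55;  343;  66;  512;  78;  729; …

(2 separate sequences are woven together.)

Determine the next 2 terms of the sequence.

91, 1000

Taking every 2nd term gives 2 separate tracks.
Stream A: 36, 45, 55, 66, 78. Triangular numbers starting at T_8.
Stream B: 125, 216, 343, 512, 729. Consecutive cubes n³ from n = 5.
The 11th slot belongs to stream A; its 6th term is 91.
Position 12 falls in stream B as its term 6, giving 1000.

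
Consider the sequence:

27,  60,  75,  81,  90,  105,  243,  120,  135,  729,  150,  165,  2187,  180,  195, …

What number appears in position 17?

210

Reading positions in blocks of 3 reveals the pattern ABB — 2 tracks woven together.
Track A: 27, 81, 243, 729, 2187 — powers of 3.
Track B: 60, 75, 90, 105, 120, 135, 150, 165, 180, 195 — adding 15 each time.
Position 17 falls in track B as its term 11, giving 210.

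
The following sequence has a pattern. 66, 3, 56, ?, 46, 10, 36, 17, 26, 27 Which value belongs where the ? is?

7

The terms cycle through 2 interleaved subsequences.
Track A: 66, 56, 46, 36, 26 (arithmetic with common difference −10).
Track B: 3, ?, 10, 17, 27 (each term equals the sum of the previous two).
Filling track B at index 2 by its rule yields 7.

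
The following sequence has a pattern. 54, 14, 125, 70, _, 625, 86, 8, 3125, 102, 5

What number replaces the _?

11

Taking every 3rd term gives 3 separate tracks.
Track A = 54, 70, 86, 102: linear: a_n = 38 + 16·n.
Track B = 14, ?, 8, 5: subtracting 3 each time.
Track C = 125, 625, 3125: successive powers of 5.
The gap is track B's term 2; the rule gives 11.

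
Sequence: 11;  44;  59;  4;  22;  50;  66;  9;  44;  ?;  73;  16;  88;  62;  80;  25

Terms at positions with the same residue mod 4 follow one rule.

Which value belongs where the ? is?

The terms cycle through 4 interleaved subsequences.
Stream A: 11, 22, 44, 88 (geometric, ×2 each step).
Stream B: 44, 50, ?, 62 (arithmetic with common difference +6).
Stream C: 59, 66, 73, 80 (arithmetic, step +7).
Stream D: 4, 9, 16, 25 (consecutive squares n² from n = 2).
Filling stream B at index 3 by its rule yields 56.

56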